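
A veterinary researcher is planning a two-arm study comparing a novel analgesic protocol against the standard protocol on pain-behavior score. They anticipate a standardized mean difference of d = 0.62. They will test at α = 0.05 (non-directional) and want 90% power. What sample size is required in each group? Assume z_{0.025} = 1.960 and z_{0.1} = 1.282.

n = 55 per group

For two independent groups with equal n: n = 2·((z_{α/2} + z_β) / d)².
z_{α/2} + z_β = 1.960 + 1.282 = 3.242.
n = 2 × (3.242 / 0.62)² = 2 × 5.229² = 2 × 27.34 = 54.7.
Round up to the next whole participant.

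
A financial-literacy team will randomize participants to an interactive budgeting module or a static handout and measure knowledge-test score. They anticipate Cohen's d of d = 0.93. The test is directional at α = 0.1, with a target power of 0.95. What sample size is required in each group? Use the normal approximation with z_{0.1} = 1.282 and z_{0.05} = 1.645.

For two independent groups with equal n: n = 2·((z_{α} + z_β) / d)².
z_{α} + z_β = 1.282 + 1.645 = 2.927.
n = 2 × (2.927 / 0.93)² = 2 × 3.147² = 2 × 9.91 = 19.8.
Round up to the next whole participant.

n = 20 per group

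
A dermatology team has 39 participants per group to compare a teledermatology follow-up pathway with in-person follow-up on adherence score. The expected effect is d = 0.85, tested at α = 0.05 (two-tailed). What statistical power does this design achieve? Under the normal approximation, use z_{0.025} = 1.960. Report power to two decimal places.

power ≈ 0.96

For two equal groups, power = Φ(d·√(n/2) − z_{α/2}).
d·√(n/2) = 0.85 × √(39/2) = 0.85 × 4.416 = 3.753.
z_β = 3.753 − 1.960 = 1.793.
Power = Φ(1.793) = 0.964.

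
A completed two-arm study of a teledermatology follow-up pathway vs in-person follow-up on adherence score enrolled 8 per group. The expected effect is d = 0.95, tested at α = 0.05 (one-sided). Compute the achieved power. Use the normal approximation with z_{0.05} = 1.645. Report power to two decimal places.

power ≈ 0.60

For two equal groups, power = Φ(d·√(n/2) − z_{α}).
d·√(n/2) = 0.95 × √(8/2) = 0.95 × 2.000 = 1.900.
z_β = 1.900 − 1.645 = 0.255.
Power = Φ(0.255) = 0.601.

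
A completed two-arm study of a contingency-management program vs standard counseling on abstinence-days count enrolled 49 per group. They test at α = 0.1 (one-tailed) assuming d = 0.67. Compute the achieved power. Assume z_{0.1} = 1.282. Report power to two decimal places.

For two equal groups, power = Φ(d·√(n/2) − z_{α}).
d·√(n/2) = 0.67 × √(49/2) = 0.67 × 4.950 = 3.316.
z_β = 3.316 − 1.282 = 2.034.
Power = Φ(2.034) = 0.979.

power ≈ 0.98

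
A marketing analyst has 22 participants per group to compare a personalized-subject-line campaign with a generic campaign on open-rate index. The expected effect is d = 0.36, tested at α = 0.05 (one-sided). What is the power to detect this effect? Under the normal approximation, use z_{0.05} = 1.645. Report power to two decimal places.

power ≈ 0.33

For two equal groups, power = Φ(d·√(n/2) − z_{α}).
d·√(n/2) = 0.36 × √(22/2) = 0.36 × 3.317 = 1.194.
z_β = 1.194 − 1.645 = -0.451.
Power = Φ(-0.451) = 0.326.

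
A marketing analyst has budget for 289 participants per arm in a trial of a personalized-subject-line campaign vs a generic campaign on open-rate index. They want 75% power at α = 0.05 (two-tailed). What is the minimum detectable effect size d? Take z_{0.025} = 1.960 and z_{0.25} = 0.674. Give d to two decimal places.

For two independent groups of n = 289 each: d_min = (z_{α/2} + z_β)·√(2/n).
z-sum = 1.960 + 0.674 = 2.634.
d_min = 2.634 × √(2/289) = 2.634 × 0.0832 = 0.219.

d_min ≈ 0.22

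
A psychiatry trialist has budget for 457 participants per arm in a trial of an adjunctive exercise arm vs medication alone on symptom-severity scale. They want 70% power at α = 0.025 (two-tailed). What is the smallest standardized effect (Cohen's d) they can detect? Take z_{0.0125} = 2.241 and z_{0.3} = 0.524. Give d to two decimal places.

For two independent groups of n = 457 each: d_min = (z_{α/2} + z_β)·√(2/n).
z-sum = 2.241 + 0.524 = 2.765.
d_min = 2.765 × √(2/457) = 2.765 × 0.0662 = 0.183.

d_min ≈ 0.18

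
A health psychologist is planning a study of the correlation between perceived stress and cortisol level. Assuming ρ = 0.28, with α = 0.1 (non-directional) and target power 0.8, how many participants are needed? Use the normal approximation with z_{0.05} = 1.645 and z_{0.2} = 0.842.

Fisher's z: C = ½·ln((1+r)/(1−r)) = ½·ln(1.7778) = 0.2877.
n = ((z_{α/2} + z_β)/C)² + 3.
(1.645 + 0.842) / 0.2877 = 2.487 / 0.2877 = 8.644.
n = 8.644² + 3 = 74.73 + 3 = 77.7.
Round up.

n = 78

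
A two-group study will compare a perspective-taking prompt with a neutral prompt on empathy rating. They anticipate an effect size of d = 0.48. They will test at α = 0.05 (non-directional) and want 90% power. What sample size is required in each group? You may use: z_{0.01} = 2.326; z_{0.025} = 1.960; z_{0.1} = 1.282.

For two independent groups with equal n: n = 2·((z_{α/2} + z_β) / d)².
z_{α/2} + z_β = 1.960 + 1.282 = 3.242.
n = 2 × (3.242 / 0.48)² = 2 × 6.754² = 2 × 45.62 = 91.2.
Round up to the next whole participant.

n = 92 per group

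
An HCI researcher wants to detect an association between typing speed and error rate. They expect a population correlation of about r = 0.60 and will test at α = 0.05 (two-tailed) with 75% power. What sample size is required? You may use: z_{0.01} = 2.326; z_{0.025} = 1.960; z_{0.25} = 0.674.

n = 18

Fisher's z: C = ½·ln((1+r)/(1−r)) = ½·ln(4.0000) = 0.6931.
n = ((z_{α/2} + z_β)/C)² + 3.
(1.960 + 0.674) / 0.6931 = 2.634 / 0.6931 = 3.800.
n = 3.800² + 3 = 14.44 + 3 = 17.4.
Round up.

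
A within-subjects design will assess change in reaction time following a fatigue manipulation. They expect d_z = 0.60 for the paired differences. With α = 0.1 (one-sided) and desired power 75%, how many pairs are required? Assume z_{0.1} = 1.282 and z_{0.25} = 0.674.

For a paired (one-sample on differences) test: n = ((z_{α} + z_β) / d)².
z_{α} + z_β = 1.282 + 0.674 = 1.956.
n = (1.956 / 0.60)² = 3.260² = 10.63.
Round up.

n = 11 pairs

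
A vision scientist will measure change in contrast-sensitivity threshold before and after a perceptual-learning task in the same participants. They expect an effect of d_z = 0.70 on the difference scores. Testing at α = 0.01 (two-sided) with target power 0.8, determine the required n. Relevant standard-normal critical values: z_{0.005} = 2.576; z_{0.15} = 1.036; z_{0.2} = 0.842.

For a paired (one-sample on differences) test: n = ((z_{α/2} + z_β) / d)².
z_{α/2} + z_β = 2.576 + 0.842 = 3.418.
n = (3.418 / 0.70)² = 4.883² = 23.84.
Round up.

n = 24 pairs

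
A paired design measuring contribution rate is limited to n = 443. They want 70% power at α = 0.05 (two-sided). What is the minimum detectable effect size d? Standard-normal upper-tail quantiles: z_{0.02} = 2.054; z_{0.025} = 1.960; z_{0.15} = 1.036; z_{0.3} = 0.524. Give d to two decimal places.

For a single sample (or paired design) of n = 443: d_min = (z_{α/2} + z_β)/√n.
z-sum = 1.960 + 0.524 = 2.484.
d_min = 2.484 / √443 = 2.484 / 21.048 = 0.118.

d_min ≈ 0.12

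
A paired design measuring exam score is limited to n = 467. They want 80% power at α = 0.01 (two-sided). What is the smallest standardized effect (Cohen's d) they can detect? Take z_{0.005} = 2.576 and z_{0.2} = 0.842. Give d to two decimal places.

d_min ≈ 0.16

For a single sample (or paired design) of n = 467: d_min = (z_{α/2} + z_β)/√n.
z-sum = 2.576 + 0.842 = 3.418.
d_min = 3.418 / √467 = 3.418 / 21.610 = 0.158.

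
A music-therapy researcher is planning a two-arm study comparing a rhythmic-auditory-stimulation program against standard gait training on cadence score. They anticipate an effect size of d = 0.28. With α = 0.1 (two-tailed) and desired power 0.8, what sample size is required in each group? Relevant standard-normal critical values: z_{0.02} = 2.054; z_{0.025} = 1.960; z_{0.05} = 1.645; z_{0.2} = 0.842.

For two independent groups with equal n: n = 2·((z_{α/2} + z_β) / d)².
z_{α/2} + z_β = 1.645 + 0.842 = 2.487.
n = 2 × (2.487 / 0.28)² = 2 × 8.882² = 2 × 78.89 = 157.8.
Round up to the next whole participant.

n = 158 per group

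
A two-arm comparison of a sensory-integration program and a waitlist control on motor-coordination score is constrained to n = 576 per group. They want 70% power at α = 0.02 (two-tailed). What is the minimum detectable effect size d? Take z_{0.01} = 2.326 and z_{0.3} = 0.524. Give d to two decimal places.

d_min ≈ 0.17

For two independent groups of n = 576 each: d_min = (z_{α/2} + z_β)·√(2/n).
z-sum = 2.326 + 0.524 = 2.850.
d_min = 2.850 × √(2/576) = 2.850 × 0.0589 = 0.168.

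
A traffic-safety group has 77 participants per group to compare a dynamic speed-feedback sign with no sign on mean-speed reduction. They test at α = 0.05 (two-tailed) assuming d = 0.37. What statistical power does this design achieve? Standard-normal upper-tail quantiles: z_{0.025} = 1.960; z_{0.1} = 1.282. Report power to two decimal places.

power ≈ 0.63

For two equal groups, power = Φ(d·√(n/2) − z_{α/2}).
d·√(n/2) = 0.37 × √(77/2) = 0.37 × 6.205 = 2.296.
z_β = 2.296 − 1.960 = 0.336.
Power = Φ(0.336) = 0.631.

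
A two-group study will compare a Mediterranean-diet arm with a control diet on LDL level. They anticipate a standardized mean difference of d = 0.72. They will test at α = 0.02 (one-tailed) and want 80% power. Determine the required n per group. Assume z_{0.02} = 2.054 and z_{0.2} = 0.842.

n = 33 per group

For two independent groups with equal n: n = 2·((z_{α} + z_β) / d)².
z_{α} + z_β = 2.054 + 0.842 = 2.896.
n = 2 × (2.896 / 0.72)² = 2 × 4.022² = 2 × 16.18 = 32.4.
Round up to the next whole participant.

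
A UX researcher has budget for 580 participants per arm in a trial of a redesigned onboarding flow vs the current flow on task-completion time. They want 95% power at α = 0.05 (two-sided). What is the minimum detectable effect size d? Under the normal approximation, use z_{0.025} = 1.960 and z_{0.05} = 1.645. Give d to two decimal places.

For two independent groups of n = 580 each: d_min = (z_{α/2} + z_β)·√(2/n).
z-sum = 1.960 + 1.645 = 3.605.
d_min = 3.605 × √(2/580) = 3.605 × 0.0587 = 0.212.

d_min ≈ 0.21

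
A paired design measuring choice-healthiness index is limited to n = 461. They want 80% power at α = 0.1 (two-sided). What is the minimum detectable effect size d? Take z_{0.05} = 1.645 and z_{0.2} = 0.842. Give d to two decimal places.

d_min ≈ 0.12

For a single sample (or paired design) of n = 461: d_min = (z_{α/2} + z_β)/√n.
z-sum = 1.645 + 0.842 = 2.487.
d_min = 2.487 / √461 = 2.487 / 21.471 = 0.116.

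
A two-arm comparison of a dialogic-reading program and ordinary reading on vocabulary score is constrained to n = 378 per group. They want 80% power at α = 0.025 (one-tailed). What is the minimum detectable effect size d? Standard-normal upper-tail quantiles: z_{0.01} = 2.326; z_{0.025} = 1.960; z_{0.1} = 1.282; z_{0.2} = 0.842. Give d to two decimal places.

d_min ≈ 0.20

For two independent groups of n = 378 each: d_min = (z_{α} + z_β)·√(2/n).
z-sum = 1.960 + 0.842 = 2.802.
d_min = 2.802 × √(2/378) = 2.802 × 0.0727 = 0.204.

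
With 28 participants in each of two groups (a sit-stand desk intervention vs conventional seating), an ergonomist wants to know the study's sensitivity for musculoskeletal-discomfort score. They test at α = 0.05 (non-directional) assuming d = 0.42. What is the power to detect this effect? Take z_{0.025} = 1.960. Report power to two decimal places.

For two equal groups, power = Φ(d·√(n/2) − z_{α/2}).
d·√(n/2) = 0.42 × √(28/2) = 0.42 × 3.742 = 1.571.
z_β = 1.571 − 1.960 = -0.389.
Power = Φ(-0.389) = 0.349.

power ≈ 0.35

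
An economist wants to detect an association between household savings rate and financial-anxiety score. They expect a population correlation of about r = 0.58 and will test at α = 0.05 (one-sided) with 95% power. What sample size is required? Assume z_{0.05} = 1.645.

n = 28

Fisher's z: C = ½·ln((1+r)/(1−r)) = ½·ln(3.7619) = 0.6625.
n = ((z_{α} + z_β)/C)² + 3.
(1.645 + 1.645) / 0.6625 = 3.290 / 0.6625 = 4.966.
n = 4.966² + 3 = 24.66 + 3 = 27.7.
Round up.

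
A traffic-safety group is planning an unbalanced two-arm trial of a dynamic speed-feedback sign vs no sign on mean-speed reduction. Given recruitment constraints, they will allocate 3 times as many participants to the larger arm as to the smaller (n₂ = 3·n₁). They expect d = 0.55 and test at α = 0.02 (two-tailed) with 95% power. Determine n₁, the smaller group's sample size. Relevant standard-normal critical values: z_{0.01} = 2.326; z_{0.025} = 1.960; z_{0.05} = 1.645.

n₁ = 70

With allocation ratio k = n₂/n₁ = 3, Var(x̄₁−x̄₂) = σ²(1/n₁ + 1/(k·n₁)) = σ²·(k+1)/(k·n₁).
So n₁ = (1 + 1/k)·((z_{α/2} + z_β)/d)² = 1.333 × (3.971/0.55)².
n₁ = 1.333 × 52.13 = 69.5.
Round up: n₁ = 70, giving n₂ = 3 × 70 = 210.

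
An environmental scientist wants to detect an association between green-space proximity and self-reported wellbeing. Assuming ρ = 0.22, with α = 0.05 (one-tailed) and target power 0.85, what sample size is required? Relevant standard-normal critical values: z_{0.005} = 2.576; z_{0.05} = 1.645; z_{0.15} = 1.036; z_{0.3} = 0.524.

n = 147

Fisher's z: C = ½·ln((1+r)/(1−r)) = ½·ln(1.5641) = 0.2237.
n = ((z_{α} + z_β)/C)² + 3.
(1.645 + 1.036) / 0.2237 = 2.681 / 0.2237 = 11.985.
n = 11.985² + 3 = 143.64 + 3 = 146.6.
Round up.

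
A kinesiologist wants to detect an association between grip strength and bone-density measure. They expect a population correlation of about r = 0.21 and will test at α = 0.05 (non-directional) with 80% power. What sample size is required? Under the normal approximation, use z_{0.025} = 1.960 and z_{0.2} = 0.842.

n = 176

Fisher's z: C = ½·ln((1+r)/(1−r)) = ½·ln(1.5316) = 0.2132.
n = ((z_{α/2} + z_β)/C)² + 3.
(1.960 + 0.842) / 0.2132 = 2.802 / 0.2132 = 13.143.
n = 13.143² + 3 = 172.73 + 3 = 175.7.
Round up.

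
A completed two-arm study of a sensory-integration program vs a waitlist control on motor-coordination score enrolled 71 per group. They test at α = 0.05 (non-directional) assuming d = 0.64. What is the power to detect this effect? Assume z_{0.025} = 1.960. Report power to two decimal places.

For two equal groups, power = Φ(d·√(n/2) − z_{α/2}).
d·√(n/2) = 0.64 × √(71/2) = 0.64 × 5.958 = 3.813.
z_β = 3.813 − 1.960 = 1.853.
Power = Φ(1.853) = 0.968.

power ≈ 0.97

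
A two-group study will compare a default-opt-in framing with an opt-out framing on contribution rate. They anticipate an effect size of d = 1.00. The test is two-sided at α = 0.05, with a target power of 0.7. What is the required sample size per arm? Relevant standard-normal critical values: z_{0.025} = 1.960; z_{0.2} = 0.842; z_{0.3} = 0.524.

For two independent groups with equal n: n = 2·((z_{α/2} + z_β) / d)².
z_{α/2} + z_β = 1.960 + 0.524 = 2.484.
n = 2 × (2.484 / 1.00)² = 2 × 2.484² = 2 × 6.17 = 12.3.
Round up to the next whole participant.

n = 13 per group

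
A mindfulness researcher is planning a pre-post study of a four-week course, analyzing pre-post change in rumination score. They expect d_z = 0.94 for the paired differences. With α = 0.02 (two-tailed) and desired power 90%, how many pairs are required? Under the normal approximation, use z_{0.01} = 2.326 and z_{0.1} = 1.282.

n = 15 pairs

For a paired (one-sample on differences) test: n = ((z_{α/2} + z_β) / d)².
z_{α/2} + z_β = 2.326 + 1.282 = 3.608.
n = (3.608 / 0.94)² = 3.838² = 14.73.
Round up.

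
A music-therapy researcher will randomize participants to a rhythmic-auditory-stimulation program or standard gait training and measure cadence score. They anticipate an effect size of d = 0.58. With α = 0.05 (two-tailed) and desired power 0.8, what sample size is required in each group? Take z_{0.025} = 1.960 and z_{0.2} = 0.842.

n = 47 per group

For two independent groups with equal n: n = 2·((z_{α/2} + z_β) / d)².
z_{α/2} + z_β = 1.960 + 0.842 = 2.802.
n = 2 × (2.802 / 0.58)² = 2 × 4.831² = 2 × 23.34 = 46.7.
Round up to the next whole participant.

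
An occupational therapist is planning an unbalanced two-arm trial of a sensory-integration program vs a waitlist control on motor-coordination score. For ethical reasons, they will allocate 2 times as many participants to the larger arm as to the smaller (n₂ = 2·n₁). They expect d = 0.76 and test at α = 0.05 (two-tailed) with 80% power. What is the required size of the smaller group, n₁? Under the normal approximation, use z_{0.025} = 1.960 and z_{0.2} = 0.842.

n₁ = 21

With allocation ratio k = n₂/n₁ = 2, Var(x̄₁−x̄₂) = σ²(1/n₁ + 1/(k·n₁)) = σ²·(k+1)/(k·n₁).
So n₁ = (1 + 1/k)·((z_{α/2} + z_β)/d)² = 1.500 × (2.802/0.76)².
n₁ = 1.500 × 13.59 = 20.4.
Round up: n₁ = 21, giving n₂ = 2 × 21 = 42.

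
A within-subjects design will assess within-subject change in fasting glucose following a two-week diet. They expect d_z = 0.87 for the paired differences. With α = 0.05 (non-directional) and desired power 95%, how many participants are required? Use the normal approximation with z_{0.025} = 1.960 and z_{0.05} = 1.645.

n = 18 pairs

For a paired (one-sample on differences) test: n = ((z_{α/2} + z_β) / d)².
z_{α/2} + z_β = 1.960 + 1.645 = 3.605.
n = (3.605 / 0.87)² = 4.144² = 17.17.
Round up.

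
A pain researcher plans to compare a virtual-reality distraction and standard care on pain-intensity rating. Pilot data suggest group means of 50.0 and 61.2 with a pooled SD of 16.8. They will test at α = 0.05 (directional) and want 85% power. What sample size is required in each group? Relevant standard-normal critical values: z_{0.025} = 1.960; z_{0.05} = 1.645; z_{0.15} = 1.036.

n = 33 per group

Cohen's d = |M₁ − M₂| / SD_pooled = |50.0 − 61.2| / 16.8 = 11.2 / 16.8 = 0.667.
For two independent groups with equal n: n = 2·((z_{α} + z_β) / d)².
z_{α} + z_β = 1.645 + 1.036 = 2.681.
n = 2 × (2.681 / 0.667)² = 2 × 4.019² = 2 × 16.16 = 32.3.
Round up to the next whole participant.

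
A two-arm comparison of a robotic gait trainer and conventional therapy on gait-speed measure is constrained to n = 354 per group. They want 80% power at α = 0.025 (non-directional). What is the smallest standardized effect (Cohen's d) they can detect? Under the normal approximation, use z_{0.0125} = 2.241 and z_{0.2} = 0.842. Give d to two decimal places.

For two independent groups of n = 354 each: d_min = (z_{α/2} + z_β)·√(2/n).
z-sum = 2.241 + 0.842 = 3.083.
d_min = 3.083 × √(2/354) = 3.083 × 0.0752 = 0.232.

d_min ≈ 0.23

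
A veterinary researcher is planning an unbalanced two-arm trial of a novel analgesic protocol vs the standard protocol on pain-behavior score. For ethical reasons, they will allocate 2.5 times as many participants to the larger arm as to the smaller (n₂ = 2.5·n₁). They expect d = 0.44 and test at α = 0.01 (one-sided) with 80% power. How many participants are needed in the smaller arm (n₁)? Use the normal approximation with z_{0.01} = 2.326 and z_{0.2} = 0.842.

n₁ = 73

With allocation ratio k = n₂/n₁ = 2.5, Var(x̄₁−x̄₂) = σ²(1/n₁ + 1/(k·n₁)) = σ²·(k+1)/(k·n₁).
So n₁ = (1 + 1/k)·((z_{α} + z_β)/d)² = 1.400 × (3.168/0.44)².
n₁ = 1.400 × 51.84 = 72.6.
Round up: n₁ = 73, giving n₂ = ⌈2.5 × 73⌉ = ⌈182.5⌉ = 183.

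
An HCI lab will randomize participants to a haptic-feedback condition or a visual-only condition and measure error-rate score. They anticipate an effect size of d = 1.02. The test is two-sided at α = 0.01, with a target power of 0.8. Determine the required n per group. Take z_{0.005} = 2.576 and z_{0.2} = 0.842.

For two independent groups with equal n: n = 2·((z_{α/2} + z_β) / d)².
z_{α/2} + z_β = 2.576 + 0.842 = 3.418.
n = 2 × (3.418 / 1.02)² = 2 × 3.351² = 2 × 11.23 = 22.5.
Round up to the next whole participant.

n = 23 per group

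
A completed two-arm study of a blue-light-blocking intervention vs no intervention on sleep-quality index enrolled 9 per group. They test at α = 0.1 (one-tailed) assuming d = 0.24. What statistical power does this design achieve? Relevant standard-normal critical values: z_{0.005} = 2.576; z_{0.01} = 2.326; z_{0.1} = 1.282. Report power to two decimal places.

power ≈ 0.22

For two equal groups, power = Φ(d·√(n/2) − z_{α}).
d·√(n/2) = 0.24 × √(9/2) = 0.24 × 2.121 = 0.509.
z_β = 0.509 − 1.282 = -0.773.
Power = Φ(-0.773) = 0.220.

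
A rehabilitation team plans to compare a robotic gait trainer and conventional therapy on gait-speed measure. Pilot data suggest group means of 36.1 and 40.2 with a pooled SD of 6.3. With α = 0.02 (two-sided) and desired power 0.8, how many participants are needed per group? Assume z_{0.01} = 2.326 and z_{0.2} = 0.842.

Cohen's d = |M₁ − M₂| / SD_pooled = |36.1 − 40.2| / 6.3 = 4.1 / 6.3 = 0.651.
For two independent groups with equal n: n = 2·((z_{α/2} + z_β) / d)².
z_{α/2} + z_β = 2.326 + 0.842 = 3.168.
n = 2 × (3.168 / 0.651)² = 2 × 4.866² = 2 × 23.68 = 47.4.
Round up to the next whole participant.

n = 48 per group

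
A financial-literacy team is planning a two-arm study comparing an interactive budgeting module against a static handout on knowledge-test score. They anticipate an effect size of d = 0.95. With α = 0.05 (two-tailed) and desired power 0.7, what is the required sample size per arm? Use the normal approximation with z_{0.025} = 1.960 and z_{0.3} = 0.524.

n = 14 per group

For two independent groups with equal n: n = 2·((z_{α/2} + z_β) / d)².
z_{α/2} + z_β = 1.960 + 0.524 = 2.484.
n = 2 × (2.484 / 0.95)² = 2 × 2.615² = 2 × 6.84 = 13.7.
Round up to the next whole participant.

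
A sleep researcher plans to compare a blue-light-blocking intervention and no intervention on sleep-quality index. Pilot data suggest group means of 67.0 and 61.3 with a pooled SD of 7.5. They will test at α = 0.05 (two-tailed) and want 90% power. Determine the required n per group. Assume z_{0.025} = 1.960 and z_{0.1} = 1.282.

n = 37 per group

Cohen's d = |M₁ − M₂| / SD_pooled = |67.0 − 61.3| / 7.5 = 5.7 / 7.5 = 0.760.
For two independent groups with equal n: n = 2·((z_{α/2} + z_β) / d)².
z_{α/2} + z_β = 1.960 + 1.282 = 3.242.
n = 2 × (3.242 / 0.760)² = 2 × 4.266² = 2 × 18.20 = 36.4.
Round up to the next whole participant.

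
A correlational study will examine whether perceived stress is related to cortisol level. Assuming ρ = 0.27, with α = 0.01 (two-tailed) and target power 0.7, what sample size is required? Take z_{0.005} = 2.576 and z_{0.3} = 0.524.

Fisher's z: C = ½·ln((1+r)/(1−r)) = ½·ln(1.7397) = 0.2769.
n = ((z_{α/2} + z_β)/C)² + 3.
(2.576 + 0.524) / 0.2769 = 3.100 / 0.2769 = 11.195.
n = 11.195² + 3 = 125.34 + 3 = 128.3.
Round up.

n = 129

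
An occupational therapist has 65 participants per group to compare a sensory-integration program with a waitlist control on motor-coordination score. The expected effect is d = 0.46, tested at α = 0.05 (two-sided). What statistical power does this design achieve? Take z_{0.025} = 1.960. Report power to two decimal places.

For two equal groups, power = Φ(d·√(n/2) − z_{α/2}).
d·√(n/2) = 0.46 × √(65/2) = 0.46 × 5.701 = 2.622.
z_β = 2.622 − 1.960 = 0.662.
Power = Φ(0.662) = 0.746.

power ≈ 0.75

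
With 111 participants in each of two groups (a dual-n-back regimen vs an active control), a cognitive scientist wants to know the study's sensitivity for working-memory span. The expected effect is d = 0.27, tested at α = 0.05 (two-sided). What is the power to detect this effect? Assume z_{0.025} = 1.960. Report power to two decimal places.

For two equal groups, power = Φ(d·√(n/2) − z_{α/2}).
d·√(n/2) = 0.27 × √(111/2) = 0.27 × 7.450 = 2.011.
z_β = 2.011 − 1.960 = 0.051.
Power = Φ(0.051) = 0.521.

power ≈ 0.52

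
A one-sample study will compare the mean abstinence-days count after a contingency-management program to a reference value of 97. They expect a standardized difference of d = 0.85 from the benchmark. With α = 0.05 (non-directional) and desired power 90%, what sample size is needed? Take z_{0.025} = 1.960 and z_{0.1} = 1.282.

n = 15

For a one-sample test: n = ((z_{α/2} + z_β) / d)².
z_{α/2} + z_β = 1.960 + 1.282 = 3.242.
n = (3.242 / 0.85)² = 3.814² = 14.55.
Round up.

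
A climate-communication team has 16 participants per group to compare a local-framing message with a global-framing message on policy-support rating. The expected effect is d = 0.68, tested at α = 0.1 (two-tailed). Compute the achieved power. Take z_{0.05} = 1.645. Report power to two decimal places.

power ≈ 0.61

For two equal groups, power = Φ(d·√(n/2) − z_{α/2}).
d·√(n/2) = 0.68 × √(16/2) = 0.68 × 2.828 = 1.923.
z_β = 1.923 − 1.645 = 0.278.
Power = Φ(0.278) = 0.610.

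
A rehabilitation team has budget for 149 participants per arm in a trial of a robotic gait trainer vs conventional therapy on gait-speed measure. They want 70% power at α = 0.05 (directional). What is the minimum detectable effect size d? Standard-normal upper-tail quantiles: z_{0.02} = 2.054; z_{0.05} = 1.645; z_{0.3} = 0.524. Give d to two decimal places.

d_min ≈ 0.25

For two independent groups of n = 149 each: d_min = (z_{α} + z_β)·√(2/n).
z-sum = 1.645 + 0.524 = 2.169.
d_min = 2.169 × √(2/149) = 2.169 × 0.1159 = 0.251.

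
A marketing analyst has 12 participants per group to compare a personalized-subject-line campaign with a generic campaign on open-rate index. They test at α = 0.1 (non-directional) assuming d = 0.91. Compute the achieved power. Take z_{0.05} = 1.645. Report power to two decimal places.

For two equal groups, power = Φ(d·√(n/2) − z_{α/2}).
d·√(n/2) = 0.91 × √(12/2) = 0.91 × 2.449 = 2.229.
z_β = 2.229 − 1.645 = 0.584.
Power = Φ(0.584) = 0.720.

power ≈ 0.72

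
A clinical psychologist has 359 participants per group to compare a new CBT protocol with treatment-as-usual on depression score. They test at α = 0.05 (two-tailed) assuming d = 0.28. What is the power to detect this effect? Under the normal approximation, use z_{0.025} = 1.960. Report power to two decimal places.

power ≈ 0.96

For two equal groups, power = Φ(d·√(n/2) − z_{α/2}).
d·√(n/2) = 0.28 × √(359/2) = 0.28 × 13.398 = 3.751.
z_β = 3.751 − 1.960 = 1.791.
Power = Φ(1.791) = 0.963.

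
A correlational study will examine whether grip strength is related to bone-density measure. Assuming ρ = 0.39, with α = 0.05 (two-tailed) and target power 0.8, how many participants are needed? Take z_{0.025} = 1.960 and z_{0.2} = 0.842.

Fisher's z: C = ½·ln((1+r)/(1−r)) = ½·ln(2.2787) = 0.4118.
n = ((z_{α/2} + z_β)/C)² + 3.
(1.960 + 0.842) / 0.4118 = 2.802 / 0.4118 = 6.804.
n = 6.804² + 3 = 46.30 + 3 = 49.3.
Round up.

n = 50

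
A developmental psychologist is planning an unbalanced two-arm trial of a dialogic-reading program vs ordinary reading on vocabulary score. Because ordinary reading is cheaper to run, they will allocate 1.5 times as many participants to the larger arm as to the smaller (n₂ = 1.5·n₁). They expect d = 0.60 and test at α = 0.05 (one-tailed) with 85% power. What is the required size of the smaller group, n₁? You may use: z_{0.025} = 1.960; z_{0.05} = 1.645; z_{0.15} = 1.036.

n₁ = 34

With allocation ratio k = n₂/n₁ = 1.5, Var(x̄₁−x̄₂) = σ²(1/n₁ + 1/(k·n₁)) = σ²·(k+1)/(k·n₁).
So n₁ = (1 + 1/k)·((z_{α} + z_β)/d)² = 1.667 × (2.681/0.60)².
n₁ = 1.667 × 19.97 = 33.3.
Round up: n₁ = 34, giving n₂ = 1.5 × 34 = 51.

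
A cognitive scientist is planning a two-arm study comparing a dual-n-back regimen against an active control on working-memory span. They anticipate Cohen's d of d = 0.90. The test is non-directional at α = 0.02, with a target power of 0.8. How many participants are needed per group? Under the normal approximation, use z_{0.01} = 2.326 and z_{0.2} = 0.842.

n = 25 per group

For two independent groups with equal n: n = 2·((z_{α/2} + z_β) / d)².
z_{α/2} + z_β = 2.326 + 0.842 = 3.168.
n = 2 × (3.168 / 0.90)² = 2 × 3.520² = 2 × 12.39 = 24.8.
Round up to the next whole participant.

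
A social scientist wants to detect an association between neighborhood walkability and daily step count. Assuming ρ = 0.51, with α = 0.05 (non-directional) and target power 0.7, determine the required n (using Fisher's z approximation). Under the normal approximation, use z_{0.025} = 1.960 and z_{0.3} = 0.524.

Fisher's z: C = ½·ln((1+r)/(1−r)) = ½·ln(3.0816) = 0.5627.
n = ((z_{α/2} + z_β)/C)² + 3.
(1.960 + 0.524) / 0.5627 = 2.484 / 0.5627 = 4.414.
n = 4.414² + 3 = 19.49 + 3 = 22.5.
Round up.

n = 23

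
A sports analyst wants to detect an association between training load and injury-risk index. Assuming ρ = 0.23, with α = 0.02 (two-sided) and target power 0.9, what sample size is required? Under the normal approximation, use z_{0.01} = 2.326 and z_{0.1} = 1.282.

n = 241

Fisher's z: C = ½·ln((1+r)/(1−r)) = ½·ln(1.5974) = 0.2342.
n = ((z_{α/2} + z_β)/C)² + 3.
(2.326 + 1.282) / 0.2342 = 3.608 / 0.2342 = 15.406.
n = 15.406² + 3 = 237.33 + 3 = 240.3.
Round up.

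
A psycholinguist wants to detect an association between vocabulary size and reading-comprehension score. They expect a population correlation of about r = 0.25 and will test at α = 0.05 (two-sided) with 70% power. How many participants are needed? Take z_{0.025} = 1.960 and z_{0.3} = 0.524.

Fisher's z: C = ½·ln((1+r)/(1−r)) = ½·ln(1.6667) = 0.2554.
n = ((z_{α/2} + z_β)/C)² + 3.
(1.960 + 0.524) / 0.2554 = 2.484 / 0.2554 = 9.726.
n = 9.726² + 3 = 94.59 + 3 = 97.6.
Round up.

n = 98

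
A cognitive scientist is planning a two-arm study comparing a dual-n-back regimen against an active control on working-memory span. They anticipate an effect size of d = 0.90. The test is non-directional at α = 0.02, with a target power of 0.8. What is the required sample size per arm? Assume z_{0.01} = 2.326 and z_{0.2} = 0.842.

For two independent groups with equal n: n = 2·((z_{α/2} + z_β) / d)².
z_{α/2} + z_β = 2.326 + 0.842 = 3.168.
n = 2 × (3.168 / 0.90)² = 2 × 3.520² = 2 × 12.39 = 24.8.
Round up to the next whole participant.

n = 25 per group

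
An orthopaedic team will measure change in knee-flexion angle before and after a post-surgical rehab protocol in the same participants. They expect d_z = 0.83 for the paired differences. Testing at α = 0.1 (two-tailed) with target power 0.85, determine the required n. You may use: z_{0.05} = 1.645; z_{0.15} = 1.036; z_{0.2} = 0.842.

For a paired (one-sample on differences) test: n = ((z_{α/2} + z_β) / d)².
z_{α/2} + z_β = 1.645 + 1.036 = 2.681.
n = (2.681 / 0.83)² = 3.230² = 10.43.
Round up.

n = 11 pairs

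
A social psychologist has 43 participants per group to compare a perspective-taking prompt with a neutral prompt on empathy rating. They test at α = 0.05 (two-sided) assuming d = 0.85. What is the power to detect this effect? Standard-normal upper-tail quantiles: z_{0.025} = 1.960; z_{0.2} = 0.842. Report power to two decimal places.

For two equal groups, power = Φ(d·√(n/2) − z_{α/2}).
d·√(n/2) = 0.85 × √(43/2) = 0.85 × 4.637 = 3.941.
z_β = 3.941 − 1.960 = 1.981.
Power = Φ(1.981) = 0.976.

power ≈ 0.98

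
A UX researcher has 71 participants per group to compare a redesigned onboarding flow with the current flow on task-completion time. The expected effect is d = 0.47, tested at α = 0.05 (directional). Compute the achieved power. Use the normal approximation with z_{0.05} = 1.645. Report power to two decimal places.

For two equal groups, power = Φ(d·√(n/2) − z_{α}).
d·√(n/2) = 0.47 × √(71/2) = 0.47 × 5.958 = 2.800.
z_β = 2.800 − 1.645 = 1.155.
Power = Φ(1.155) = 0.876.

power ≈ 0.88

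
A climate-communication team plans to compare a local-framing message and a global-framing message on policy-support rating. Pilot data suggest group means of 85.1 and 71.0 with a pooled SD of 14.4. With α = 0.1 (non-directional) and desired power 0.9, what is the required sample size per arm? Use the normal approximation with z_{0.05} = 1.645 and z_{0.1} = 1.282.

n = 18 per group

Cohen's d = |M₁ − M₂| / SD_pooled = |85.1 − 71.0| / 14.4 = 14.1 / 14.4 = 0.979.
For two independent groups with equal n: n = 2·((z_{α/2} + z_β) / d)².
z_{α/2} + z_β = 1.645 + 1.282 = 2.927.
n = 2 × (2.927 / 0.979)² = 2 × 2.990² = 2 × 8.94 = 17.9.
Round up to the next whole participant.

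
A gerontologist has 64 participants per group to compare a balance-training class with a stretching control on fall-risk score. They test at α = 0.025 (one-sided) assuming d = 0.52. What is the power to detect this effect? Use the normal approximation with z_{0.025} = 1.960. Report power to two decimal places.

For two equal groups, power = Φ(d·√(n/2) − z_{α}).
d·√(n/2) = 0.52 × √(64/2) = 0.52 × 5.657 = 2.942.
z_β = 2.942 − 1.960 = 0.982.
Power = Φ(0.982) = 0.837.

power ≈ 0.84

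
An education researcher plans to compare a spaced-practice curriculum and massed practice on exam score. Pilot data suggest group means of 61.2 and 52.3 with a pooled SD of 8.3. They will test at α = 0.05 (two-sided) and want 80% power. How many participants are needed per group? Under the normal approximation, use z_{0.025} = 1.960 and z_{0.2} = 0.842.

n = 14 per group

Cohen's d = |M₁ − M₂| / SD_pooled = |61.2 − 52.3| / 8.3 = 8.9 / 8.3 = 1.072.
For two independent groups with equal n: n = 2·((z_{α/2} + z_β) / d)².
z_{α/2} + z_β = 1.960 + 0.842 = 2.802.
n = 2 × (2.802 / 1.072)² = 2 × 2.614² = 2 × 6.83 = 13.7.
Round up to the next whole participant.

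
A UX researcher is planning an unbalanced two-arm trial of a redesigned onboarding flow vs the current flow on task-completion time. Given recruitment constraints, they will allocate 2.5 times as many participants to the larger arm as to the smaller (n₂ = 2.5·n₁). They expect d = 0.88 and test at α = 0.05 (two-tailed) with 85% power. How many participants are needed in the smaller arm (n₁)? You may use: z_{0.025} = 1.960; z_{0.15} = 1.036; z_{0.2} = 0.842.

n₁ = 17

With allocation ratio k = n₂/n₁ = 2.5, Var(x̄₁−x̄₂) = σ²(1/n₁ + 1/(k·n₁)) = σ²·(k+1)/(k·n₁).
So n₁ = (1 + 1/k)·((z_{α/2} + z_β)/d)² = 1.400 × (2.996/0.88)².
n₁ = 1.400 × 11.59 = 16.2.
Round up: n₁ = 17, giving n₂ = ⌈2.5 × 17⌉ = ⌈42.5⌉ = 43.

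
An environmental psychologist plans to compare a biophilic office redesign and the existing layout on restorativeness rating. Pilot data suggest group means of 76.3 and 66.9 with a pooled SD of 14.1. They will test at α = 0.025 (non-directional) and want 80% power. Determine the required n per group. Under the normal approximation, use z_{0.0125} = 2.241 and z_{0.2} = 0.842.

Cohen's d = |M₁ − M₂| / SD_pooled = |76.3 − 66.9| / 14.1 = 9.4 / 14.1 = 0.667.
For two independent groups with equal n: n = 2·((z_{α/2} + z_β) / d)².
z_{α/2} + z_β = 2.241 + 0.842 = 3.083.
n = 2 × (3.083 / 0.667)² = 2 × 4.622² = 2 × 21.36 = 42.7.
Round up to the next whole participant.

n = 43 per group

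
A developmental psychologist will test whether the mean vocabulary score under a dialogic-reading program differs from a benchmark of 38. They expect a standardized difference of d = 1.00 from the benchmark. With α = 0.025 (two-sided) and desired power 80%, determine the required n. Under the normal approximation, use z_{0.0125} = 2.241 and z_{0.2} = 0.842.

For a one-sample test: n = ((z_{α/2} + z_β) / d)².
z_{α/2} + z_β = 2.241 + 0.842 = 3.083.
n = (3.083 / 1.00)² = 3.083² = 9.50.
Round up.

n = 10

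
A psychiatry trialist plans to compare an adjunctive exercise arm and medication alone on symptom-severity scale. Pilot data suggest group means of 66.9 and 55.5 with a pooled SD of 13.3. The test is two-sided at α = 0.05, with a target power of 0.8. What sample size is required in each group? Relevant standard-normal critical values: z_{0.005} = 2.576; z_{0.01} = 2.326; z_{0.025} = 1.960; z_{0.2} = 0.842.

n = 22 per group

Cohen's d = |M₁ − M₂| / SD_pooled = |66.9 − 55.5| / 13.3 = 11.4 / 13.3 = 0.857.
For two independent groups with equal n: n = 2·((z_{α/2} + z_β) / d)².
z_{α/2} + z_β = 1.960 + 0.842 = 2.802.
n = 2 × (2.802 / 0.857)² = 2 × 3.270² = 2 × 10.69 = 21.4.
Round up to the next whole participant.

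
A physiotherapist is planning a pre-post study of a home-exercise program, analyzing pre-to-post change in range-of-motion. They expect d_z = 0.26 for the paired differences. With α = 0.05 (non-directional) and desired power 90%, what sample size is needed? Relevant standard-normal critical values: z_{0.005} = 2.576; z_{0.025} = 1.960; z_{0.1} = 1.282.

For a paired (one-sample on differences) test: n = ((z_{α/2} + z_β) / d)².
z_{α/2} + z_β = 1.960 + 1.282 = 3.242.
n = (3.242 / 0.26)² = 12.469² = 155.48.
Round up.

n = 156 pairs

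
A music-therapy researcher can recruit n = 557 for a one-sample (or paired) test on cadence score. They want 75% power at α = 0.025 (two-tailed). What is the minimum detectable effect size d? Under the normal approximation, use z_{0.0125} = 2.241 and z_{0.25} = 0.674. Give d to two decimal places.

d_min ≈ 0.12

For a single sample (or paired design) of n = 557: d_min = (z_{α/2} + z_β)/√n.
z-sum = 2.241 + 0.674 = 2.915.
d_min = 2.915 / √557 = 2.915 / 23.601 = 0.124.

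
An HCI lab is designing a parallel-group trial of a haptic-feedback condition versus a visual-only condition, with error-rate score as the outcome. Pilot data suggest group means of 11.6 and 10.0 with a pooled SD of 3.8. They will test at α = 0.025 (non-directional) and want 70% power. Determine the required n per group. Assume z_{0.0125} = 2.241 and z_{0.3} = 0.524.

Cohen's d = |M₁ − M₂| / SD_pooled = |11.6 − 10.0| / 3.8 = 1.6 / 3.8 = 0.421.
For two independent groups with equal n: n = 2·((z_{α/2} + z_β) / d)².
z_{α/2} + z_β = 2.241 + 0.524 = 2.765.
n = 2 × (2.765 / 0.421)² = 2 × 6.568² = 2 × 43.13 = 86.3.
Round up to the next whole participant.

n = 87 per group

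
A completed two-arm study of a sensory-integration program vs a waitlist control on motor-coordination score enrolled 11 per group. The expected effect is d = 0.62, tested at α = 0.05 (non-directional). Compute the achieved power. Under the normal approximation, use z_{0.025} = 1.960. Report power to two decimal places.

For two equal groups, power = Φ(d·√(n/2) − z_{α/2}).
d·√(n/2) = 0.62 × √(11/2) = 0.62 × 2.345 = 1.454.
z_β = 1.454 − 1.960 = -0.506.
Power = Φ(-0.506) = 0.306.

power ≈ 0.31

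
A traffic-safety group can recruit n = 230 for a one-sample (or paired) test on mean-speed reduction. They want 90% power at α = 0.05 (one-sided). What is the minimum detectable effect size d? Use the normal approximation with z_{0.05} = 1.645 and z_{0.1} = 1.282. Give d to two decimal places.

For a single sample (or paired design) of n = 230: d_min = (z_{α} + z_β)/√n.
z-sum = 1.645 + 1.282 = 2.927.
d_min = 2.927 / √230 = 2.927 / 15.166 = 0.193.

d_min ≈ 0.19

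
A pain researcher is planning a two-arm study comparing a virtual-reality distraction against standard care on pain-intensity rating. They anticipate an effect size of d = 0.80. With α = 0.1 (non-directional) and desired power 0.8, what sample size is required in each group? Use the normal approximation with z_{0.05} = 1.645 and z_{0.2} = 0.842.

n = 20 per group

For two independent groups with equal n: n = 2·((z_{α/2} + z_β) / d)².
z_{α/2} + z_β = 1.645 + 0.842 = 2.487.
n = 2 × (2.487 / 0.80)² = 2 × 3.109² = 2 × 9.66 = 19.3.
Round up to the next whole participant.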